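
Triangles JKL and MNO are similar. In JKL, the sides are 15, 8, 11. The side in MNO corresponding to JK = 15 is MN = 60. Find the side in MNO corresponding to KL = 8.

k = 60/15 = 4. NO = 4 * 8 = 32.

32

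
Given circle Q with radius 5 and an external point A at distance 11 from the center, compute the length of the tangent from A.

Let T be the point of tangency. Then QT ⊥ AT (radius ⊥ tangent).
In right triangle QTA: QA² = QT² + AT²
11² = 5² + AT²
AT² = 96, AT = 4*sqrt(6)

4*sqrt(6)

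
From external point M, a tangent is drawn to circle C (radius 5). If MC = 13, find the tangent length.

tangent = √(d² - r²) = √(13² - 5²) = √(169 - 25) = √144 = 12

12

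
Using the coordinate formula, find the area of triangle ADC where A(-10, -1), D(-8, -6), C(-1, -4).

Using the Shoelace formula for a triangle:
Area = (1/2)|x0(y1 - y2) + x1(y2 - y0) + x2(y0 - y1)|
Area = (1/2)|-10(-6 - -4) + -8(-4 - -1) + -1(-1 - -6)|
Area = (1/2)|20 + 24 + -5|
Area = (1/2)|39|
Area = (1/2)(39)
Area = 39/2

39/2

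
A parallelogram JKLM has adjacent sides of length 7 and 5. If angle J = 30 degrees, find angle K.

Opposite sides of a parallelogram are parallel, so consecutive angles form co-interior angles on a transversal.
Co-interior angles sum to 180°, giving angle K = 180 - 30 = 150 degrees.

150 degrees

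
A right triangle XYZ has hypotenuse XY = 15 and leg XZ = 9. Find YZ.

Rearranging the Pythagorean theorem to solve for the unknown leg:
leg^2 = hypotenuse^2 - known_leg^2 = 225 - 81 = 144
leg = sqrt(144) = 12.

12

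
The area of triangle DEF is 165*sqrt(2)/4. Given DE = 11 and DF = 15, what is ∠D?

From the SAS area formula Area = (1/2)ab sin(C), rearranging gives sin(C) = 2*Area/(ab).
sin(C) = 2 * 165*sqrt(2)/4 / (165) = sqrt(2)/2.
Therefore C = arcsin(sqrt(2)/2) = 45°.
Since sin(180° - C) = sin(C), the obtuse angle 135° gives the same area, so C = 45° or C = 135°.

45° or 135°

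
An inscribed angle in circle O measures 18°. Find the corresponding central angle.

The inscribed angle theorem states that a central angle is always twice any inscribed angle that subtends the same arc.
Since the inscribed angle is 18°, the central angle = 2 × 18° = 36°.

36°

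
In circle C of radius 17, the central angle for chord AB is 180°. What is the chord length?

Chord length = 2r sin(θ/2)
= 2 × 17 × sin(180°/2)
= 2 × 17 × sin(90°)
= 34

34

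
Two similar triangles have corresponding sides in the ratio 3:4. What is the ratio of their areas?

The ratio of areas of similar triangles equals the square of the side ratio.
Side ratio = 3:4
Area ratio = (3/4)^2 = 9/16 = 9:16

9:16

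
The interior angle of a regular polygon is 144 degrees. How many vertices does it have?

Each interior angle of a regular n-gon is (n - 2) * 180 / n.
Setting this equal to 144:
(n - 2) * 180 / n = 144
Each exterior angle = 180 - 144 = 36 degrees.
Since exterior angles sum to 360: n = 360 / 36 = 10.

10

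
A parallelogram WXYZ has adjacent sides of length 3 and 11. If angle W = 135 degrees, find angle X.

In a parallelogram, consecutive angles are supplementary (sum to 180°).
angle X = 180 - angle W
angle X = 180 - 135
angle X = 45 degrees

45 degrees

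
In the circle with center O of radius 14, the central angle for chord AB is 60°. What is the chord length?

Chord length = 2r sin(θ/2)
= 2 × 14 × sin(60°/2)
= 2 × 14 × sin(30°)
= 14

14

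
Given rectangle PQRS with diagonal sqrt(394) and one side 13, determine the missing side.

Using the Pythagorean theorem: d^2 = a^2 + b^2
b^2 = d^2 - a^2
b^2 = 394 - 169
b^2 = 225
b = sqrt(225) = 15

15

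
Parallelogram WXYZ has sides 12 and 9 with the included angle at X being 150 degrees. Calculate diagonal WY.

The diagonal of a parallelogram can be found by treating two adjacent sides and the diagonal as a triangle.
Applying the law of cosines with sides 12, 9 and included angle 150°:
d^2 = 144 + 81 - 216*cos(150°) = 108*sqrt(3) + 225
d = 3*sqrt(12*sqrt(3) + 25)

3*sqrt(12*sqrt(3) + 25)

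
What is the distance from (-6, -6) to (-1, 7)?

d = sqrt((5)^2 + (13)^2) = sqrt(194)

sqrt(194)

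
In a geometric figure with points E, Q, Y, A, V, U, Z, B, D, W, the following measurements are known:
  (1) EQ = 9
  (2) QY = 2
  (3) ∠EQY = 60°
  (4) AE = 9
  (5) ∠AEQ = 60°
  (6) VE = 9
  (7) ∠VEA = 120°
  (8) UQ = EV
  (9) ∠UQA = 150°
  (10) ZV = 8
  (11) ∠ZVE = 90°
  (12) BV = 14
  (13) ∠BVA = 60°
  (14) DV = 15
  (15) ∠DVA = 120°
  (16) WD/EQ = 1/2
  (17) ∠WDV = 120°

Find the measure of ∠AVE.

Step 1: By the law of cosines on triangle VEA: VA² = 9² + 9² − 2·9·9·cos(120°) = 243, so VA = 9·√3.
Step 2: By the inverse law of cosines on triangle AVE: cos(∠AVE) = ((9·√3)² + 9² − 9²) / (2·9·√3·9) = 243/280.59 = 0.866, so ∠AVE = 30°.

Therefore, the measure of angle ∠AVE = 30°.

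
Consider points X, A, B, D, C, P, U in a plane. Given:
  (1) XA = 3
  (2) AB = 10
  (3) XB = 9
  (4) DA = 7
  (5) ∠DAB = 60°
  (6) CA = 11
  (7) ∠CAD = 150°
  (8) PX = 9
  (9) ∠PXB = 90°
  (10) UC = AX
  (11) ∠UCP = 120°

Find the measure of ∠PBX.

Step 1: By the law of cosines on triangle BXP: BP² = 9² + 9² − 2·9·9·cos(90°) = 162, so BP = 9·√2.
Step 2: By the inverse law of cosines on triangle PBX: cos(∠PBX) = ((9·√2)² + 9² − 9²) / (2·9·√2·9) = 162/229.1 = 0.7071, so ∠PBX = 45°.

Therefore, the measure of angle ∠PBX = 45°.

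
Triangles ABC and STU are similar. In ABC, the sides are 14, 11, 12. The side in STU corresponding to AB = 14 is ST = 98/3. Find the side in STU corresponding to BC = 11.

Since the triangles are similar, the ratio of corresponding sides is constant.
Scale factor k = ST / AB = 98/3 / 14 = 7/3
TU = k * BC = 7/3 * 11 = 77/3

77/3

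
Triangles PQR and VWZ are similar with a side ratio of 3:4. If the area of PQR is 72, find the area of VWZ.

For similar figures, the area ratio equals the square of the side ratio.
Side ratio (PQR to VWZ) = 3:4, so area ratio = 3^2:4^2 = 9:16.
If the area of PQR is 72, then the area of VWZ = 72 * (16/9) = 128.

128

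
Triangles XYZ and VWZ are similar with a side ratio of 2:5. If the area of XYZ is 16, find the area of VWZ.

Area ratio = (2/5)^2 = 4/25. Area of VWZ = 16 * 25/4 = 100.

100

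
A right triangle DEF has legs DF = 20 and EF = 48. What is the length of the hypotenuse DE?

In a right triangle, the square of the hypotenuse equals the sum of the squares of the two legs.
The legs are 20 and 48, so the hypotenuse = sqrt(400 + 2304) = sqrt(2704) = 52.

52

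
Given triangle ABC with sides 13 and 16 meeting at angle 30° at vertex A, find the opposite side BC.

When two sides and the included angle are known, the law of cosines gives the third side.
c^2 = a^2 + b^2 - 2ab cos(C) generalizes the Pythagorean theorem to non-right triangles.
Here: BC^2 = 169 + 256 - 416*(sqrt(3)/2) = 425 - 208*sqrt(3)
BC = sqrt(425 - 208*sqrt(3))

sqrt(425 - 208*sqrt(3))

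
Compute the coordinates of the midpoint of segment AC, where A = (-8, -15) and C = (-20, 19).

The midpoint is the average of the coordinates:
x: (-8 + -20)/2 = -14
y: (-15 + 19)/2 = 2
Midpoint = (-14, 2)

(-14, 2)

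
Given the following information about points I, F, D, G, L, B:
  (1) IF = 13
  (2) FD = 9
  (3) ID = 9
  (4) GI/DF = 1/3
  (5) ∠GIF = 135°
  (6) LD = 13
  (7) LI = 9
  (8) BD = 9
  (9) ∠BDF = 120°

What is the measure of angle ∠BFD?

Step 1: By the law of cosines on triangle FDB: FB² = 9² + 9² − 2·9·9·cos(120°) = 243, so FB = 9·√3.
Step 2: By the inverse law of cosines on triangle BFD: cos(∠BFD) = ((9·√3)² + 9² − 9²) / (2·9·√3·9) = 243/280.59 = 0.866, so ∠BFD = 30°.

Therefore, the measure of angle ∠BFD = 30°.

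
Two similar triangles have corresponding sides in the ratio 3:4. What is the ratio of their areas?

The ratio of areas of similar triangles equals the square of the side ratio.
Side ratio = 3:4
Area ratio = (3/4)^2 = 9/16 = 9:16

9:16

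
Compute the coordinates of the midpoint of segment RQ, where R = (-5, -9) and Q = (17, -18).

The midpoint is the point halfway along the segment.
Move half the horizontal distance: -5 + (17 - -5)/2 = -5 + 22/2 = 6
Move half the vertical distance: -9 + (-18 - -9)/2 = -9 + -9/2 = -27/2
Midpoint = (6, -27/2)

(6, -27/2)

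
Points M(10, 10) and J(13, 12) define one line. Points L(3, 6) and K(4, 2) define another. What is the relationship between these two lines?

Slope of line 1: m1 = (12 - 10)/(13 - 10) = 2/3 = 2/3
Slope of line 2: m2 = (2 - 6)/(4 - 3) = -4/1 = -4
m1 != m2 (2/3 != -4), so not parallel.
m1 * m2 = (2/3) * (-4) = -8/3 != -1, so not perpendicular.
The lines are neither parallel nor perpendicular.

Neither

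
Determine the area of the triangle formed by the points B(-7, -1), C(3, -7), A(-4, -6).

The Shoelace formula computes the area from vertex coordinates by summing cross products.
For vertices (-7,-1), (3,-7), (-4,-6):
Signed sum = -7*-7 - 3*-1 + 3*-6 - -4*-7 + -4*-1 - -7*-6
= 52 + -46 + -38 = -32
Area = (1/2)|-32| = 16.

16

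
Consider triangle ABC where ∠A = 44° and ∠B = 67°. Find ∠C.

Let angle C = x. Then 44 + 67 + x = 180.
x = 180 - 111 = 69 degrees.

69 degrees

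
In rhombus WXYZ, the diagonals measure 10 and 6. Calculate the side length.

In a rhombus, the diagonals bisect each other perpendicularly, creating four congruent right triangles.
Each triangle has legs 5 (half of 10) and 3 (half of 6).
The hypotenuse of each right triangle is a side of the rhombus:
side = sqrt(5^2 + 3^2) = sqrt(34)

sqrt(34)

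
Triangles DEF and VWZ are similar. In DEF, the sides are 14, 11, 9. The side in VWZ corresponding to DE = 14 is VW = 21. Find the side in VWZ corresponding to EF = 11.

Since the triangles are similar, the ratio of corresponding sides is constant.
Scale factor k = VW / DE = 21 / 14 = 3/2
WZ = k * EF = 3/2 * 11 = 33/2

33/2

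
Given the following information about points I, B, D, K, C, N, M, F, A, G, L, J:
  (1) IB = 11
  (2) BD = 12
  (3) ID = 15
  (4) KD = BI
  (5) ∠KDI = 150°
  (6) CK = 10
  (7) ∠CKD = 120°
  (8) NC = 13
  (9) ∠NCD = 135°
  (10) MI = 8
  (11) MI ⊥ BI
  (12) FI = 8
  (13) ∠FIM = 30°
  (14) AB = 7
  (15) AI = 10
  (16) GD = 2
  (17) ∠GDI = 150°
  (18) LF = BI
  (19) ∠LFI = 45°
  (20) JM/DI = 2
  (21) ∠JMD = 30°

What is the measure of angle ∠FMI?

Step 1: By the law of cosines on triangle MIF: MF² = 8² + 8² − 2·8·8·cos(30°) = 17.15, so MF ≈ 4.14.
Step 2: By the inverse law of cosines on triangle FMI: cos(∠FMI) = (4.14² + 8² − 8²) / (2·4.14·8) = 17.15/66.26 = 0.2588, so ∠FMI = 75°.

Therefore, the measure of angle ∠FMI = 75°.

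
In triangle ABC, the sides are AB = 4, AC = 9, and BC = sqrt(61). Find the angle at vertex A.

By the inverse law of cosines: cos(A) = (AB² + AC² - BC²) / (2 × AB × AC)
cos(A) = (4² + 9² - (sqrt(61))²) / (2 × 4 × 9)
cos(A) = (16 + 81 - (61)) / 72
cos(A) = 1/2
A = arccos(1/2) = 60°

60°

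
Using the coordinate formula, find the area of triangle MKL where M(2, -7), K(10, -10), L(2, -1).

Shoelace: Area = (1/2)|2(-10--1) + 10(-1--7) + 2(-7--10)| = (1/2)(48) = 24

24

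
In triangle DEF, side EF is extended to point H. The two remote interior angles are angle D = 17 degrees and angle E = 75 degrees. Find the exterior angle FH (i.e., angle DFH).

Exterior angle = 17 + 75 = 92 degrees (exterior angle theorem).

92 degrees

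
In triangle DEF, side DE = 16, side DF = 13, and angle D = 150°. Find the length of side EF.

By the law of cosines: EF^2 = DE^2 + DF^2 - 2*DE*DF*cos(D)
EF^2 = 16^2 + 13^2 - 2*16*13*cos(150°)
EF^2 = 256 + 169 - 416*(-sqrt(3)/2)
EF^2 = 208*sqrt(3) + 425
EF = sqrt(208*sqrt(3) + 425)

sqrt(208*sqrt(3) + 425)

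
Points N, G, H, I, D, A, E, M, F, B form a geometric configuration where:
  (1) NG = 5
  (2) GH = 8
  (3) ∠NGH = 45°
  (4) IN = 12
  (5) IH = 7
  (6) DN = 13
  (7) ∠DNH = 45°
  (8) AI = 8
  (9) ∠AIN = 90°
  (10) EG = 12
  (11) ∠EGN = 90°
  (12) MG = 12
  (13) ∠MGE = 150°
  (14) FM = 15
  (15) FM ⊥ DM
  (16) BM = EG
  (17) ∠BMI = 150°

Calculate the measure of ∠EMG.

Step 1: By the law of cosines on triangle MGE: ME² = 12² + 12² − 2·12·12·cos(150°) = 537.42, so ME ≈ 23.18.
Step 2: By the inverse law of cosines on triangle EMG: cos(∠EMG) = (23.18² + 12² − 12²) / (2·23.18·12) = 537.42/556.37 = 0.9659, so ∠EMG = 15°.

Therefore, the measure of angle ∠EMG = 15°.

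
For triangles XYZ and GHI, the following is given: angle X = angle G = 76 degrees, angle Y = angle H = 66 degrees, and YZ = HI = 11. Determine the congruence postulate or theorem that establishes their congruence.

The given information matches AAS: Two pairs of corresponding angles and a non-included side are equal (Angle-Angle-Side).

AAS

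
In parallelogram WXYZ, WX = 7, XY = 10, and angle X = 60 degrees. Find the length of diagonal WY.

Using the law of cosines:
d^2 = 7^2 + 10^2 - 2(7)(10)cos(60 degrees)
d^2 = 49 + 100 - 140*1/2
d^2 = 79
d = sqrt(79)

sqrt(79)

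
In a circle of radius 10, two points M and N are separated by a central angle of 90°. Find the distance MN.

Chord length = 2r sin(θ/2)
= 2 × 10 × sin(90°/2)
= 2 × 10 × sin(45°)
= 10*sqrt(2)

10*sqrt(2)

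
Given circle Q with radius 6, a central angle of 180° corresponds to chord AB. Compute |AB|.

Drop a perpendicular from the center to the chord, bisecting both the chord and the central angle.
Each half-chord = r sin(θ/2) = 6 sin(90°).
The full chord = 2 × 6 × sin(90°) = 12.

12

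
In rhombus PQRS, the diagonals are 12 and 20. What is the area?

Area of a rhombus = (d1 * d2) / 2
Area = (12 * 20) / 2
Area = 240 / 2
Area = 120

120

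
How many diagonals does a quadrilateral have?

Each of the 4 vertices connects to 1 non-adjacent vertices via diagonals.
Total connections = 4 × 1 = 4, but each diagonal is counted twice.
Number of diagonals = 4 / 2 = 2.

2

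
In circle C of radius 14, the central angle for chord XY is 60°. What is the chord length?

Chord length = 2r sin(θ/2)
= 2 × 14 × sin(60°/2)
= 2 × 14 × sin(30°)
= 14

14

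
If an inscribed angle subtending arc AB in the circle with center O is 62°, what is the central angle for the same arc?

The inscribed angle theorem states that a central angle is always twice any inscribed angle that subtends the same arc.
Since the inscribed angle is 62°, the central angle = 2 × 62° = 124°.

124°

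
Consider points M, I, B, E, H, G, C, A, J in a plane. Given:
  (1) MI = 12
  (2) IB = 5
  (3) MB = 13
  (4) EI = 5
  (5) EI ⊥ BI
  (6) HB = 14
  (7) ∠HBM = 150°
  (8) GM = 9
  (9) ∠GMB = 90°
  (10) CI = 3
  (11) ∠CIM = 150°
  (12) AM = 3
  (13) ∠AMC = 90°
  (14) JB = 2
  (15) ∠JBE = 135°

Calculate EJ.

Step 1: By the law of cosines on triangle BIE: BE² = 5² + 5² − 2·5·5·cos(90°) = 50, so BE = 5·√2.
Step 2: By the law of cosines on triangle EBJ: EJ² = (5·√2)² + 2² − 2·5·√2·2·cos(135°) = 74, so EJ = √74.

Therefore, the length of EJ = √74.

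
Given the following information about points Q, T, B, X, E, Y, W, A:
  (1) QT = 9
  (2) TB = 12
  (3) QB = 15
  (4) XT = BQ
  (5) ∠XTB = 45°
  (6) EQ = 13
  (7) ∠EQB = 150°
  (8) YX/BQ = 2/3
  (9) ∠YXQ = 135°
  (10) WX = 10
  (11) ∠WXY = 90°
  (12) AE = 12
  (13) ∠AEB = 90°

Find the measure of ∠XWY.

From the given relations: YX = 2/3·BQ = 2/3·15 = 10.
Step 1: By the law of cosines on triangle WXY: WY² = 10² + 10² − 2·10·10·cos(90°) = 200, so WY = 10·√2.
Step 2: By the inverse law of cosines on triangle XWY: cos(∠XWY) = (10² + (10·√2)² − 10²) / (2·10·10·√2) = 200/282.84 = 0.7071, so ∠XWY = 45°.

Therefore, the measure of angle ∠XWY = 45°.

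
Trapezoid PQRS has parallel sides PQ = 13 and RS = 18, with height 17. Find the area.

Area = (13 + 18) * 17 / 2 = 527 / 2 = 527/2

527/2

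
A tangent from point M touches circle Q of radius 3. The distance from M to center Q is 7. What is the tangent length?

tangent = √(d² - r²) = √(7² - 3²) = √(49 - 9) = √40 = 2*sqrt(10)

2*sqrt(10)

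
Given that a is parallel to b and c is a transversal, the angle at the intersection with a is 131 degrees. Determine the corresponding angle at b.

Corresponding angles are equal: 131 degrees.

131 degrees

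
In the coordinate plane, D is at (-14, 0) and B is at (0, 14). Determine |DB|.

d = sqrt((0 - -14)^2 + (14 - 0)^2)
d = sqrt(14^2 + 14^2)
d = sqrt(196 + 196)
d = sqrt(392) = 14*sqrt(2)

14*sqrt(2)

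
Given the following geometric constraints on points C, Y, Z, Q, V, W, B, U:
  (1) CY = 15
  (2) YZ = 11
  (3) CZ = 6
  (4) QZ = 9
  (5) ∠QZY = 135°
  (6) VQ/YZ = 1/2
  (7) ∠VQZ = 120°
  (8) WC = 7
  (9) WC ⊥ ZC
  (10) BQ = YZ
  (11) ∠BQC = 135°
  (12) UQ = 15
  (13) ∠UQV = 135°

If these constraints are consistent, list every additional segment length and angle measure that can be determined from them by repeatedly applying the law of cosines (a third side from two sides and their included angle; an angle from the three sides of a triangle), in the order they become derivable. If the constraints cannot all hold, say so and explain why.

The constraints are consistent. Derivable facts, in order:
After 1 step:
- VU ≈ 19.29
- YQ ≈ 18.49
- ZV ≈ 12.68
- ZW = √85
- ∠CYZ = 20.05°
- ∠CZY = 121.01°
- ∠YCZ = 38.94°
After 2 steps:
- ∠CWZ = 40.6°
- ∠CZW = 49.4°
- ∠QUV = 11.63°
- ∠QVU = 33.37°
- ∠QVZ = 37.93°
- ∠QYZ = 20.13°
- ∠QZV = 22.07°
- ∠YQZ = 24.87°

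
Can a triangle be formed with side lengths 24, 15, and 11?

Check all three triangle inequalities:
24 + 15 = 39 > 11 ✓
24 + 11 = 35 > 15 ✓
15 + 11 = 26 > 24 ✓
All conditions hold, so these sides form a valid triangle.

Yes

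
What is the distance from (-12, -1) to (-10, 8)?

The horizontal distance is |-10 - -12| = 2 and the vertical distance is |8 - -1| = 9.
By the Pythagorean theorem, d = sqrt(2^2 + 9^2) = sqrt(85).

sqrt(85)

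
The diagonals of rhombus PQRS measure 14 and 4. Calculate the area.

Area of a rhombus = (d1 * d2) / 2
Area = (14 * 4) / 2
Area = 56 / 2
Area = 28

28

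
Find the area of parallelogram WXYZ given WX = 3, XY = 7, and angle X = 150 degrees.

The area of a parallelogram equals the product of two adjacent sides times the sine of the included angle.
This is because the height equals 7 * sin(150°) = 7/2.
Area = 3 * 7/2 = 21/2

21/2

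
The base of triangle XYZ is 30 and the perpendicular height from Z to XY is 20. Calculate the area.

Area = (1/2)(30)(20) = 300

300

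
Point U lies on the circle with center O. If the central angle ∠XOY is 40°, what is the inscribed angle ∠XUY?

An inscribed angle intercepts an arc from a point on the circle, while the central angle intercepts the same arc from the center.
The inscribed angle is always half the central angle: 40° / 2 = 20°.

20°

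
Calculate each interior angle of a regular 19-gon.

Each interior angle of a regular n-gon is (n - 2) * 180 / n.
For n = 19: (19 - 2) * 180 / 19 = 3060/19 = 3060/19 degrees.

3060/19 degrees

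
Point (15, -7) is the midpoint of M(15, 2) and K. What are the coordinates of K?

Using the midpoint formula: M = ((x1 + x2)/2, (y1 + y2)/2)
We know M = (15, -7) and M = (15, 2)
For x: 15 = (15 + x2)/2, so x2 = 2*15 - 15 = 15
For y: -7 = (2 + y2)/2, so y2 = 2*-7 - 2 = -16
K = (15, -16)

(15, -16)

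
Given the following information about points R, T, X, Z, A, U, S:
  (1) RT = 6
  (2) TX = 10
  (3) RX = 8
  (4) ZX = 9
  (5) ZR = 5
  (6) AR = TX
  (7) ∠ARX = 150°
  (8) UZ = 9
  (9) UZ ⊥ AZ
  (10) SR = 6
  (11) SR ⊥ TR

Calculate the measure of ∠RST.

Step 1: By the law of cosines on triangle SRT: ST² = 6² + 6² − 2·6·6·cos(90°) = 72, so ST = 6·√2.
Step 2: By the inverse law of cosines on triangle RST: cos(∠RST) = (6² + (6·√2)² − 6²) / (2·6·6·√2) = 72/101.82 = 0.7071, so ∠RST = 45°.

Therefore, the measure of angle ∠RST = 45°.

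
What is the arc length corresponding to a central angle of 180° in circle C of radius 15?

Arc length = 2πr × θ/360
= 2π × 15 × 1/2
= 15*pi

15*pi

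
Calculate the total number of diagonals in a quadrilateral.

Each of the 4 vertices connects to 1 non-adjacent vertices via diagonals.
Total connections = 4 × 1 = 4, but each diagonal is counted twice.
Number of diagonals = 4 / 2 = 2.

2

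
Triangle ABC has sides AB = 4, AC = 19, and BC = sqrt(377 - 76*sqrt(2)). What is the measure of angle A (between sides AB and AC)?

By the inverse law of cosines: cos(A) = (AB² + AC² - BC²) / (2 × AB × AC)
cos(A) = (4² + 19² - (sqrt(377 - 76*sqrt(2)))²) / (2 × 4 × 19)
cos(A) = (16 + 361 - (377 - 76*sqrt(2))) / 152
cos(A) = sqrt(2)/2
A = arccos(sqrt(2)/2) = 45°

45°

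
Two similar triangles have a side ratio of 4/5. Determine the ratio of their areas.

Area scales with the square of linear dimensions. If every length is multiplied by 4/5, then the area is multiplied by (4/5)^2 = 16/25.
The area ratio is 16:25.

16:25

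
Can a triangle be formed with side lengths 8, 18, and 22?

Yes.
The triangle inequality requires that the sum of any two sides exceeds the third.
Here 8 + 18 = 26 > 22, so the condition is met.

Yes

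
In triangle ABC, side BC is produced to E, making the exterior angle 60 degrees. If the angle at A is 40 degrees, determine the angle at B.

The exterior angle theorem states that an exterior angle equals the sum of the two non-adjacent interior angles.
So 60 = 40 + angle B, which gives angle B = 60 - 40 = 20 degrees.

20 degrees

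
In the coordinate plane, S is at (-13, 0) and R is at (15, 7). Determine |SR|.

The horizontal distance is |15 - -13| = 28 and the vertical distance is |7 - 0| = 7.
By the Pythagorean theorem, d = sqrt(28^2 + 7^2) = sqrt(833) = 7*sqrt(17).

7*sqrt(17)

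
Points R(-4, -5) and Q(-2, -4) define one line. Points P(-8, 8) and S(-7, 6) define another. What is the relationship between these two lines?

Slope of line 1: m1 = (-4 - -5)/(-2 - -4) = 1/2 = 1/2
Slope of line 2: m2 = (6 - 8)/(-7 - -8) = -2/1 = -2
m1 * m2 = -1, so perpendicular.

Perpendicular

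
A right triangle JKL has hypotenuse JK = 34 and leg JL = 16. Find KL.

By the Pythagorean theorem: KL^2 = JK^2 - JL^2
KL^2 = 34^2 - 16^2 = 1156 - 256 = 900
KL = sqrt(900) = 30

30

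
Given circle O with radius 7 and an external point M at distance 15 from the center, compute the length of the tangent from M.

Let T be the point of tangency. Then OT ⊥ MT (radius ⊥ tangent).
In right triangle OTM: OM² = OT² + MT²
15² = 7² + MT²
MT² = 176, MT = 4*sqrt(11)

4*sqrt(11)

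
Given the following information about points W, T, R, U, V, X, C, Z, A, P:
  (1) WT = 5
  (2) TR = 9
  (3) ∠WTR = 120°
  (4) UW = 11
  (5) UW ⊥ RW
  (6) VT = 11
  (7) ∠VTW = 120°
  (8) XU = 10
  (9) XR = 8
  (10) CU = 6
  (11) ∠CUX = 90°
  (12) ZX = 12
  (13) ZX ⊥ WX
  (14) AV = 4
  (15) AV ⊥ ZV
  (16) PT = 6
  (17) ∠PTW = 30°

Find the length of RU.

Step 1: By the law of cosines on triangle RTW: RW² = 9² + 5² − 2·9·5·cos(120°) = 151, so RW = √151.
Step 2: By the law of cosines on triangle RWU: RU² = √151² + 11² − 2·√151·11·cos(90°) = 272, so RU = 4·√17.

Therefore, the length of RU = 4·√17.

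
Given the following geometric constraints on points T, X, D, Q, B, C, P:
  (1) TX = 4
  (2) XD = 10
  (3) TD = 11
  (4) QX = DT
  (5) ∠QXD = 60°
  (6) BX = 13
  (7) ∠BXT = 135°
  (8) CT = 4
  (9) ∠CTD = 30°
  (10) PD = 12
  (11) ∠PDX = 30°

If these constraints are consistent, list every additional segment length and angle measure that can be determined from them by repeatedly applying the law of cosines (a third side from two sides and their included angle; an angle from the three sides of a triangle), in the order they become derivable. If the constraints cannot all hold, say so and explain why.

The constraints are consistent. Derivable facts, in order:
After 1 step:
- DC ≈ 7.8
- DQ = √111
- TB ≈ 16.08
- XP ≈ 6.01
- ∠DTX = 65.14°
- ∠DXT = 93.58°
- ∠TDX = 21.28°
After 2 steps:
- ∠BTX = 34.87°
- ∠CDT = 14.86°
- ∠DCT = 135.14°
- ∠DPX = 56.26°
- ∠DQX = 55.28°
- ∠DXP = 93.74°
- ∠QDX = 64.72°
- ∠TBX = 10.13°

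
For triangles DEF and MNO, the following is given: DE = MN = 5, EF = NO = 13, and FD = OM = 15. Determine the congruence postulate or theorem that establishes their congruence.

The given information matches SSS: All three pairs of corresponding sides are equal (Side-Side-Side).

SSS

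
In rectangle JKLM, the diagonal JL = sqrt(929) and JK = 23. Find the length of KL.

b = sqrt(d^2 - a^2) = sqrt(929 - 529) = sqrt(400) = 20

20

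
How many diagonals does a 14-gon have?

The number of diagonals in an n-gon is n(n - 3)/2.
For n = 14: 14(14 - 3)/2 = 14 × 11 / 2 = 77.

77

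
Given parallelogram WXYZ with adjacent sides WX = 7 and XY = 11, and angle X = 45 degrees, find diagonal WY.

Law of cosines: d^2 = 7^2 + 11^2 - 2(7)(11)cos(45°) = 170 - 77*sqrt(2), so d = sqrt(170 - 77*sqrt(2)).

sqrt(170 - 77*sqrt(2))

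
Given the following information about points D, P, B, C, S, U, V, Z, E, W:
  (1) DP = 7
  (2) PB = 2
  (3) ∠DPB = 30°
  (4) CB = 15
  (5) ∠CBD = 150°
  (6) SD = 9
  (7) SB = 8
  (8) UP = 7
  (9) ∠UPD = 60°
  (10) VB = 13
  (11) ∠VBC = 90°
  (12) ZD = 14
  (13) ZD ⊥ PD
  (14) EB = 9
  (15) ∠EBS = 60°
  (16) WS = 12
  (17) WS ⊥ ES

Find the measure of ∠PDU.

Step 1: By the law of cosines on triangle DPU: DU² = 7² + 7² − 2·7·7·cos(60°) = 49, so DU = 7.
Step 2: By the inverse law of cosines on triangle PDU: cos(∠PDU) = (7² + 7² − 7²) / (2·7·7) = 49/98 = 0.5, so ∠PDU = 60°.

Therefore, the measure of angle ∠PDU = 60°.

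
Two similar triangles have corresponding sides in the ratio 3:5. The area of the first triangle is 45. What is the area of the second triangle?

Area ratio = (3/5)^2 = 9/25. Area of the second triangle = 45 * 25/9 = 125.

125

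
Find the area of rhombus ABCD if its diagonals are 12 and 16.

Area = (12 * 16) / 2 = 192 / 2 = 96

96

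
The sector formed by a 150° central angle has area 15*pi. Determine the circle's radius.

r² = 360 × 15*pi / (π × 150) = 36, so r = 6.

6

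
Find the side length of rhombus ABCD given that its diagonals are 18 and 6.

Half-diagonals are 9 and 3. side = sqrt(9^2 + 3^2) = sqrt(90) = 3*sqrt(10)

3*sqrt(10)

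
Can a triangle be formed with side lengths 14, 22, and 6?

Check the triangle inequality: 14 + 6 = 20 ≤ 22.
Since the sum of two sides does not exceed the third, no triangle can be formed.

No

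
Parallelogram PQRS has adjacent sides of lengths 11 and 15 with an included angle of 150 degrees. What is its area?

The area of a parallelogram equals the product of two adjacent sides times the sine of the included angle.
This is because the height equals 15 * sin(150°) = 15/2.
Area = 11 * 15/2 = 165/2

165/2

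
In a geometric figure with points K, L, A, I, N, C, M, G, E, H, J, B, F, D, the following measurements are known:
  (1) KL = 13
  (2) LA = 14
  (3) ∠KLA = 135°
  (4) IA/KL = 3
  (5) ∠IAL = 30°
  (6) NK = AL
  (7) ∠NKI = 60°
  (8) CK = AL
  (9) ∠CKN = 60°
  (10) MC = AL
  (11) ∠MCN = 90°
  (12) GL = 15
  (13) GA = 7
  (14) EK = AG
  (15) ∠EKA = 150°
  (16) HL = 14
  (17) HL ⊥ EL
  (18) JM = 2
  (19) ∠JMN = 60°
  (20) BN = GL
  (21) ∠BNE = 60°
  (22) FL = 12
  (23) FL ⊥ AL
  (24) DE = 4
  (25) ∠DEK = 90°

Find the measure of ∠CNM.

From the given relations: NK = AL = 14; CK = AL = 14; MC = AL = 14.
Step 1: By the law of cosines on triangle NKC: NC² = 14² + 14² − 2·14·14·cos(60°) = 196, so NC = 14.
Step 2: By the law of cosines on triangle NCM: NM² = 14² + 14² − 2·14·14·cos(90°) = 392, so NM = 14·√2.
Step 3: By the inverse law of cosines on triangle CNM: cos(∠CNM) = (14² + (14·√2)² − 14²) / (2·14·14·√2) = 392/554.37 = 0.7071, so ∠CNM = 45°.

Therefore, the measure of angle ∠CNM = 45°.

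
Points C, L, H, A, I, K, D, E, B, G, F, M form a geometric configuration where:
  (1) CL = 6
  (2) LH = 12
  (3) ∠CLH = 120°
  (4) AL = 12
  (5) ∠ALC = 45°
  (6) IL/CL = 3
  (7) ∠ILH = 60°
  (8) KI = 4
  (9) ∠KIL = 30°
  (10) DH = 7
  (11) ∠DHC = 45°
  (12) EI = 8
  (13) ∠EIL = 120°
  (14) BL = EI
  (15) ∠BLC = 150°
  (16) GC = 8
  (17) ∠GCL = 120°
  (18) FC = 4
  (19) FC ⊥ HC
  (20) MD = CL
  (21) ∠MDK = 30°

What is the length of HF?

Step 1: By the law of cosines on triangle CLH: CH² = 6² + 12² − 2·6·12·cos(120°) = 252, so CH = 6·√7.
Step 2: By the law of cosines on triangle HCF: HF² = (6·√7)² + 4² − 2·6·√7·4·cos(90°) = 268, so HF = 2·√67.

Therefore, the length of HF = 2·√67.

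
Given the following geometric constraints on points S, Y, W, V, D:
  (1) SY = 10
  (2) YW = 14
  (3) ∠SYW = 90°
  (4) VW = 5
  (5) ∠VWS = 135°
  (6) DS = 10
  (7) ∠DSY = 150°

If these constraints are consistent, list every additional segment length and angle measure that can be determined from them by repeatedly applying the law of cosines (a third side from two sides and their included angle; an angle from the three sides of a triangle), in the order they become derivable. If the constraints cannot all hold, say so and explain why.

The constraints are consistent. Derivable facts, in order:
After 1 step:
- SW = 2·√74
- YD ≈ 19.32
After 2 steps:
- SV ≈ 21.04
- ∠DYS = 15°
- ∠SDY = 15°
- ∠SWY = 35.54°
- ∠WSY = 54.46°
After 3 steps:
- ∠SVW = 35.33°
- ∠VSW = 9.67°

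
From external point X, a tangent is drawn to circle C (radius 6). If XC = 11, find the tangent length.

Let T be the point of tangency. Then CT ⊥ XT (radius ⊥ tangent).
In right triangle CTX: CX² = CT² + XT²
11² = 6² + XT²
XT² = 85, XT = sqrt(85)

sqrt(85)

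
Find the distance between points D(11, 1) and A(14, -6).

d = sqrt((14 - 11)^2 + (-6 - 1)^2)
d = sqrt(3^2 + -7^2)
d = sqrt(9 + 49)
d = sqrt(58)

sqrt(58)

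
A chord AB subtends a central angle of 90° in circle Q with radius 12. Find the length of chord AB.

Drop a perpendicular from the center to the chord, bisecting both the chord and the central angle.
Each half-chord = r sin(θ/2) = 12 sin(45°).
The full chord = 2 × 12 × sin(45°) = 12*sqrt(2).

12*sqrt(2)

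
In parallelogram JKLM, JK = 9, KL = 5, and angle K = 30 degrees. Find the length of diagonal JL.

The diagonal of a parallelogram can be found by treating two adjacent sides and the diagonal as a triangle.
Applying the law of cosines with sides 9, 5 and included angle 30°:
d^2 = 81 + 25 - 90*cos(30°) = 106 - 45*sqrt(3)
d = sqrt(106 - 45*sqrt(3))

sqrt(106 - 45*sqrt(3))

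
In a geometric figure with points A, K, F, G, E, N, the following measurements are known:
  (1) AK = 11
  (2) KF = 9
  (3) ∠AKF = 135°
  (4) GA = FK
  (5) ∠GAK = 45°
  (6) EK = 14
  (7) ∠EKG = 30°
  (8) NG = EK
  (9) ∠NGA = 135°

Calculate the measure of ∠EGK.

From the given relations: GA = FK = 9.
Step 1: By the law of cosines on triangle GAK: GK² = 9² + 11² − 2·9·11·cos(45°) = 61.99, so GK ≈ 7.87.
Step 2: By the law of cosines on triangle GKE: GE² = 7.87² + 14² − 2·7.87·14·cos(30°) = 67.07, so GE ≈ 8.19.
Step 3: By the inverse law of cosines on triangle EGK: cos(∠EGK) = (8.19² + 7.87² − 14²) / (2·8.19·7.87) = -66.94/128.96 = -0.519, so ∠EGK = 121.27°.

Therefore, the measure of angle ∠EGK = 121.27°.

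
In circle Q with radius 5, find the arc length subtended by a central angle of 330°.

The full circumference is 2πr = 2π(5) = 10*pi.
The arc spans 330° out of 360°, which is a fraction of 11/12.
Arc length = 10*pi × 11/12 = 55*pi/6.

55*pi/6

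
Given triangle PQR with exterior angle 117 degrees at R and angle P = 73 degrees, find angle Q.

angle Q = 117 - 73 = 44 degrees (exterior angle theorem).

44 degrees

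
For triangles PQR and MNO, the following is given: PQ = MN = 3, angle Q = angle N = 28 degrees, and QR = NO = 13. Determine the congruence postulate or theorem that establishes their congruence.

The given information provides:
PQ = MN = 3, angle Q = angle N = 28 degrees, and QR = NO = 13
This matches the SAS congruence theorem.
Two pairs of corresponding sides and the included angle are equal (Side-Angle-Side).

SAS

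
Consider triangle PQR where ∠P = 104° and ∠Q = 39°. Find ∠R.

angle R = 180 - 104 - 39 = 37 degrees.

37 degrees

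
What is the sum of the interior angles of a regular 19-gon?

The sum of interior angles of an n-sided polygon is (n - 2) * 180.
For n = 19: (19 - 2) * 180 = 17 * 180 = 3060 degrees.

3060 degrees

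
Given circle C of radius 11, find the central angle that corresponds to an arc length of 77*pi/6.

Arc length L = 2πr × θ/360, so θ = 360L / (2πr).
θ = 360 × 77*pi/6 / (2π × 11)
θ = 210°
θ = 210°

210°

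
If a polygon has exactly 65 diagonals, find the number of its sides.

Using d = n(n - 3)/2, we solve 65 = n(n - 3)/2.
So n(n - 3) = 130.
Testing n = 13: 13 * 10 = 130 = 130. Correct.
The polygon has 13 sides.

13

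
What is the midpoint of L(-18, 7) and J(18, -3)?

The midpoint is the point halfway along the segment.
Move half the horizontal distance: -18 + (18 - -18)/2 = -18 + 36/2 = 0
Move half the vertical distance: 7 + (-3 - 7)/2 = 7 + -10/2 = 2
Midpoint = (0, 2)

(0, 2)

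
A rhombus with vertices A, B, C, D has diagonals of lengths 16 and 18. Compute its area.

Area = (16 * 18) / 2 = 288 / 2 = 144

144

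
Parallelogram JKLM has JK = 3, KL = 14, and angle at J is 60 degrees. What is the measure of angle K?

Opposite sides of a parallelogram are parallel, so consecutive angles form co-interior angles on a transversal.
Co-interior angles sum to 180°, giving angle K = 180 - 60 = 120 degrees.

120 degrees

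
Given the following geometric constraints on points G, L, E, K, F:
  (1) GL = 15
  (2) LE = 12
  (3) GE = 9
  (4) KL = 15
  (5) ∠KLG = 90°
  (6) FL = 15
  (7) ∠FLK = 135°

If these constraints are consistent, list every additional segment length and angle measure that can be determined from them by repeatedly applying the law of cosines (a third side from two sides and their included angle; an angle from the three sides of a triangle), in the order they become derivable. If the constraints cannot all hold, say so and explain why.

The constraints are consistent. Derivable facts, in order:
After 1 step:
- GK = 15·√2
- KF ≈ 27.72
- ∠EGL = 53.13°
- ∠ELG = 36.87°
- ∠GEL = 90°
After 2 steps:
- ∠FKL = 22.5°
- ∠GKL = 45°
- ∠KFL = 22.5°
- ∠KGL = 45°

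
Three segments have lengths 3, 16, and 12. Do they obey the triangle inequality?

No.
The triangle inequality is violated: 3 + 12 = 15 ≤ 16.
These lengths cannot form a triangle.

No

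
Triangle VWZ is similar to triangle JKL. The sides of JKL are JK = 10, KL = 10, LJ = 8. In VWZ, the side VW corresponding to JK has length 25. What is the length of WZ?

Similar triangles have proportional sides. Setting up the proportion:
VW / JK = WZ / KL
25 / 10 = WZ / 10
WZ = 10 * 25 / 10 = 25.

25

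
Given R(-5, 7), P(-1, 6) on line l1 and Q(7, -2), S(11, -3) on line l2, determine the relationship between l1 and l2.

Slope of line 1: m1 = (6 - 7)/(-1 - -5) = -1/4 = -1/4
Slope of line 2: m2 = (-3 - -2)/(11 - 7) = -1/4 = -1/4
Since m1 = m2 = -1/4, the lines are parallel.

Parallel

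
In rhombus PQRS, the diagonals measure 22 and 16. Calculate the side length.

In a rhombus, the diagonals bisect each other perpendicularly, creating four congruent right triangles.
Each triangle has legs 11 (half of 22) and 8 (half of 16).
The hypotenuse of each right triangle is a side of the rhombus:
side = sqrt(11^2 + 8^2) = sqrt(185)

sqrt(185)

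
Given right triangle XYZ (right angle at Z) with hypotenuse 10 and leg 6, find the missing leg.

By the Pythagorean theorem: YZ^2 = XY^2 - XZ^2
YZ^2 = 10^2 - 6^2 = 100 - 36 = 64
YZ = sqrt(64) = 8

8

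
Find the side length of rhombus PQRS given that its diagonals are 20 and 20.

In a rhombus, the diagonals bisect each other perpendicularly, creating four congruent right triangles.
Each triangle has legs 10 (half of 20) and 10 (half of 20).
The hypotenuse of each right triangle is a side of the rhombus:
side = sqrt(10^2 + 10^2) = sqrt(200) = 10*sqrt(2)

10*sqrt(2)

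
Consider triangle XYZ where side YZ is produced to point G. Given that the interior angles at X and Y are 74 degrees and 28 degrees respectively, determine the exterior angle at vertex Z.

By the exterior angle theorem, an exterior angle of a triangle equals the sum of the two remote interior angles.
Exterior angle = angle X + angle Y
Exterior angle = 74 + 28 = 102 degrees

102 degrees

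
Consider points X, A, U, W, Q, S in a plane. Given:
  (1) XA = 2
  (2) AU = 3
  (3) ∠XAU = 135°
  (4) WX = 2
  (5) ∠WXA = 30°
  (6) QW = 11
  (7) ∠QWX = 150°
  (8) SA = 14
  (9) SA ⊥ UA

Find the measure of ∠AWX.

Step 1: By the law of cosines on triangle WXA: WA² = 2² + 2² − 2·2·2·cos(30°) = 1.07, so WA ≈ 1.04.
Step 2: By the inverse law of cosines on triangle AWX: cos(∠AWX) = (1.04² + 2² − 2²) / (2·1.04·2) = 1.07/4.14 = 0.2588, so ∠AWX = 75°.

Therefore, the measure of angle ∠AWX = 75°.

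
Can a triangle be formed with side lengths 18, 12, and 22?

Yes.
The triangle inequality requires that the sum of any two sides exceeds the third.
Here 12 + 18 = 30 > 22, so the condition is met.

Yes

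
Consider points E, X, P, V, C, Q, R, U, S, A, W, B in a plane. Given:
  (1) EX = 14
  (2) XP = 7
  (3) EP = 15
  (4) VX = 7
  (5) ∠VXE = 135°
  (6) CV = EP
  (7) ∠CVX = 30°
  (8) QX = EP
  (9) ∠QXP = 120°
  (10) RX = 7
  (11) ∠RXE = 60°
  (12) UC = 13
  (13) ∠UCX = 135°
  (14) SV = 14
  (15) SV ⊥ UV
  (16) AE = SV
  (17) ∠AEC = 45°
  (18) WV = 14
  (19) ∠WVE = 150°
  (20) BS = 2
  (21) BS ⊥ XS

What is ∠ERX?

Step 1: By the law of cosines on triangle RXE: RE² = 7² + 14² − 2·7·14·cos(60°) = 147, so RE = 7·√3.
Step 2: By the inverse law of cosines on triangle ERX: cos(∠ERX) = ((7·√3)² + 7² − 14²) / (2·7·√3·7) = 0/169.74 = 0, so ∠ERX = 90°.

Therefore, the measure of angle ∠ERX = 90°.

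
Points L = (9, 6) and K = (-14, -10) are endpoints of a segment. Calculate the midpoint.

The midpoint is the point halfway along the segment.
Move half the horizontal distance: 9 + (-14 - 9)/2 = 9 + -23/2 = -5/2
Move half the vertical distance: 6 + (-10 - 6)/2 = 6 + -16/2 = -2
Midpoint = (-5/2, -2)

(-5/2, -2)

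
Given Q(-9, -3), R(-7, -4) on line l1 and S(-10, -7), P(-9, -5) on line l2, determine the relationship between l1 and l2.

Slope of line 1: m1 = (-4 - -3)/(-7 - -9) = -1/2 = -1/2
Slope of line 2: m2 = (-5 - -7)/(-9 - -10) = 2/1 = 2
Two lines are perpendicular when the product of their slopes is -1 (negative reciprocals).
m1 * m2 = (-1/2) * (2) = -1, confirming perpendicularity.

Perpendicular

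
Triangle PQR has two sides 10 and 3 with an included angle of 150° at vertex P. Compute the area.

When two sides and the included angle are known, the area formula is (1/2)ab sin(C).
The height from one side to the opposite vertex is 3 sin(150°) = 3/2.
Area = (1/2) * 10 * 3/2 = 15/2.

15/2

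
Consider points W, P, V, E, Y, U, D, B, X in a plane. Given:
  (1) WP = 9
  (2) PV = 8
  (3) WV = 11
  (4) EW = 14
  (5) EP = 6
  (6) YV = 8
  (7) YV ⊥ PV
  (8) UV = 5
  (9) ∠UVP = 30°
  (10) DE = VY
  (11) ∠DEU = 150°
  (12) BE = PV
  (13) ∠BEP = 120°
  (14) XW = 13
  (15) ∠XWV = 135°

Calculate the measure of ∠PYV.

Step 1: By the law of cosines on triangle YVP: YP² = 8² + 8² − 2·8·8·cos(90°) = 128, so YP = 8·√2.
Step 2: By the inverse law of cosines on triangle PYV: cos(∠PYV) = ((8·√2)² + 8² − 8²) / (2·8·√2·8) = 128/181.02 = 0.7071, so ∠PYV = 45°.

Therefore, the measure of angle ∠PYV = 45°.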